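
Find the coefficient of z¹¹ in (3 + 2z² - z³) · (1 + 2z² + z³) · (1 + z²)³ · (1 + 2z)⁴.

696

(3 + 2z² - z³) has coefficients 3,0,2,-1 for degrees 0…3.
(1 + 2z² + z³) has coefficients 1,0,2,1,0,0,0,0,0,0,0,0 for degrees 0…11.
Multiplying by (1 + z²)³ gives running coefficients 1,0,5,1,9,3,7,3,2,1,0,0 for degrees 0…11.
Finally multiplying by (1 + 2z)⁴, the product of all factors after the first has coefficients 1,8,29,73,153,259,359,435,434,361,264,136 for degrees 0…11.
[z¹¹] = 3·136 + 2·361 − 1·434 = 696.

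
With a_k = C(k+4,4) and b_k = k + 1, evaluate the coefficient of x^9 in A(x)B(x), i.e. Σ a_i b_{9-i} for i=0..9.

This is [x^9] in the product of the two ordinary generating functions.
Σ = 1·10 + 5·9 + 15·8 + 35·7 + 70·6 + 126·5 + 210·4 + 330·3 + 495·2 + 715·1 = 5005.

5005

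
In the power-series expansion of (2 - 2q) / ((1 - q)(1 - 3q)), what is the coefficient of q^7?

4374

The denominator gives the recurrence a_n = 4a_(n−1) − 3a_(n−2) for n ≥ 3; the numerator fixes a_0 = 2, a_1 = 6, a_2 = 18.
Iterating: 2, 6, 18, 54, 162, 486, 1458, 4374, so a_7 = 4374.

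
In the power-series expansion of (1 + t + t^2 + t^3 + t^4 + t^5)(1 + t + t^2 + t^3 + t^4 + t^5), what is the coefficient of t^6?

5

(1 + t + t^2 + t^3 + t^4 + t^5) has coefficients 1,1,1,1,1,1 for degrees 0…5.
(1 + t + t^2 + t^3 + t^4 + t^5) has coefficients 1,1,1,1,1,1,0 for degrees 0…6.
[t^6] = 1·0 + 1·1 + 1·1 + 1·1 + 1·1 + 1·1 = 5.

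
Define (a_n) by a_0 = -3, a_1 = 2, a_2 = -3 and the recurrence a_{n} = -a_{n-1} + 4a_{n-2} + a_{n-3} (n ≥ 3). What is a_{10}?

-4122

The ordinary generating function has denominator 1 + t - 4t^2 - t^3.
Iterating the recurrence: a_0,…,a_{10} = -3, 2, -3, 8, -18, 47, -111, 281, -678, 1691, -4122.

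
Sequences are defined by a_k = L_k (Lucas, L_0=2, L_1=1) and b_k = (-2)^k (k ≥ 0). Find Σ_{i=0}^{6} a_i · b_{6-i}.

Write out a_i and b_{6-i} for i = 0,…,6 and sum the products.
Σ = 2·64 + 1·(-32) + 3·16 + 4·(-8) + 7·4 + 11·(-2) + 18·1 = 136.

136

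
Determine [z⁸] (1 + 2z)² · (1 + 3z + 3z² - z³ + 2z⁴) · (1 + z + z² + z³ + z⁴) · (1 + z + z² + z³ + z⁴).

(1 + 2z)² has coefficients 1,4,4 for degrees 0…2.
(1 + 3z + 3z² - z³ + 2z⁴) has coefficients 1,3,3,-1,2,0,0,0,0 for degrees 0…8.
Multiplying by (1 + z + z² + z³ + z⁴) gives running coefficients 1,4,7,6,8,7,4,1,2 for degrees 0…8.
Finally multiplying by (1 + z + z² + z³ + z⁴), the product of all factors after the first has coefficients 1,5,12,18,26,32,32,26,22 for degrees 0…8.
[z⁸] = 1·22 + 4·26 + 4·32 = 254.

254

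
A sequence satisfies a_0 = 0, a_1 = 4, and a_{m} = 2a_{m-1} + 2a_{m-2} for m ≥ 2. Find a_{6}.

480

The ordinary generating function has denominator 1 - 2t - 2t^2.
Iterating the recurrence: a_0,…,a_{6} = 0, 4, 8, 24, 64, 176, 480.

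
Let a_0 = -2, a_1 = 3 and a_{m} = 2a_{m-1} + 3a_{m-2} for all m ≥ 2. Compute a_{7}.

549

The ordinary generating function has denominator 1 - 2y - 3y^2.
Iterating the recurrence: a_0,…,a_{7} = -2, 3, 0, 9, 18, 63, 180, 549.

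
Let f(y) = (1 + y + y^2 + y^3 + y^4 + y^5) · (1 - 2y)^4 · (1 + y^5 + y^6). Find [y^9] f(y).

2

(1 + y + y^2 + y^3 + y^4 + y^5) has coefficients 1,1,1,1,1,1 for degrees 0…5.
(1 - 2y)^4 has coefficients 1,-8,24,-32,16,0,0,0,0,0 for degrees 0…9.
Finally multiplying by (1 + y^5 + y^6), the product of all factors after the first has coefficients 1,-8,24,-32,16,1,-7,16,-8,-16 for degrees 0…9.
[y^9] = 1·(-16) + 1·(-8) + 1·16 + 1·(-7) + 1·1 + 1·16 = 2.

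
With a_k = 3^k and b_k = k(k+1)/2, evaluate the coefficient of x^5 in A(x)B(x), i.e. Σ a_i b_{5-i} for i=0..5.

Write out a_i and b_{5-i} for i = 0,…,5 and sum the products.
Σ = 1·15 + 3·10 + 9·6 + 27·3 + 81·1 + 243·0 = 261.

261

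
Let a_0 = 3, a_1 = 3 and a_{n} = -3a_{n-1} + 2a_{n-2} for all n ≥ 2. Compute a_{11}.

The ordinary generating function has denominator 1 + 3x - 2x^2.
Iterating the recurrence: a_0,…,a_{11} = 3, 3, -3, 15, -51, 183, -651, 2319, -8259, 29415, -104763, 373119.

373119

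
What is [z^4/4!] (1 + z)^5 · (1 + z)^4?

The EGF product rule gives c_4 = Σ_{k_1+k_2=4} C(4; k_1,k_2) · ∏ g_i(k_i), where (1+z)^5 gives the falling factorial (5)_k; (1+z)^4 gives the falling factorial (4)_k.
g_1(k) for k = 0…4: 1, 5, 20, 60, 120.
g_2(k) for k = 0…4: 1, 4, 12, 24, 24.
c_4 = Σ_k C(4,k)·g_1(k)·g_2(4−k) = 1·1·24 + 4·5·24 + 6·20·12 + 4·60·4 + 1·120·1 = 24 + 480 + 1440 + 960 + 120 = 3024.

3024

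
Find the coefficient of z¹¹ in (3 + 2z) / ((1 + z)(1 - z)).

Partial fractions give a closed form: a_n = (1/2)·(-1)^n + (5/2)·1^n.
At n = 11: a_11 = 2.

2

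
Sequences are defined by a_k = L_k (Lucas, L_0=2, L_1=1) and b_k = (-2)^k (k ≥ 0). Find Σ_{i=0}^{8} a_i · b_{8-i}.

The convolution is the t^8 coefficient of A(t)B(t).
Σ = 2·256 + 1·(-128) + 3·64 + 4·(-32) + 7·16 + 11·(-8) + 18·4 + 29·(-2) + 47·1 = 533.

533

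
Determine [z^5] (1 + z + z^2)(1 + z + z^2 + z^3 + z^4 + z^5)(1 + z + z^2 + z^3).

(1 + z + z^2) has coefficients 1,1,1 for degrees 0…2.
(1 + z + z^2 + z^3 + z^4 + z^5) has coefficients 1,1,1,1,1,1 for degrees 0…5.
Finally multiplying by (1 + z + z^2 + z^3), the product of all factors after the first has coefficients 1,2,3,4,4,4 for degrees 0…5.
[z^5] = 1·4 + 1·4 + 1·4 = 12.

12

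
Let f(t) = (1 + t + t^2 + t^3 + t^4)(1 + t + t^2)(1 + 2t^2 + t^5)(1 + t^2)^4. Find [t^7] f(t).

(1 + t + t^2 + t^3 + t^4) has coefficients 1,1,1,1,1 for degrees 0…4.
(1 + t + t^2) has coefficients 1,1,1,0,0,0,0,0 for degrees 0…7.
Multiplying by (1 + 2t^2 + t^5) gives running coefficients 1,1,3,2,2,1,1,1 for degrees 0…7.
Finally multiplying by (1 + t^2)^4, the product of all factors after the first has coefficients 1,1,7,6,20,15,31,21 for degrees 0…7.
[t^7] = 1·21 + 1·31 + 1·15 + 1·20 + 1·6 = 93.

93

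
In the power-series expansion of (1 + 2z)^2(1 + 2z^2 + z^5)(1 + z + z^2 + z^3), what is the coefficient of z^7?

17

(1 + 2z)^2 has coefficients 1,4,4 for degrees 0…2.
(1 + 2z^2 + z^5) has coefficients 1,0,2,0,0,1,0,0 for degrees 0…7.
Finally multiplying by (1 + z + z^2 + z^3), the product of all factors after the first has coefficients 1,1,3,3,2,3,1,1 for degrees 0…7.
[z^7] = 1·1 + 4·1 + 4·3 = 17.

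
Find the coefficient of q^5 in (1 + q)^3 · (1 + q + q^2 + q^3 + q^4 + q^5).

8

(1 + q)^3 has coefficients 1,3,3,1 for degrees 0…3.
(1 + q + q^2 + q^3 + q^4 + q^5) has coefficients 1,1,1,1,1,1 for degrees 0…5.
[q^5] = 1·1 + 3·1 + 3·1 + 1·1 = 8.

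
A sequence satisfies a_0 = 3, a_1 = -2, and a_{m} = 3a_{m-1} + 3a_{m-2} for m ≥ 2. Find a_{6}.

243

The ordinary generating function has denominator 1 - 3t - 3t^2.
Iterating the recurrence: a_0,…,a_{6} = 3, -2, 3, 3, 18, 63, 243.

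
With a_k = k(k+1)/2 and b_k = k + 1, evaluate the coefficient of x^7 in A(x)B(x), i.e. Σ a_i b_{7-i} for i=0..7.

210

Write out a_i and b_{7-i} for i = 0,…,7 and sum the products.
Σ = 0·8 + 1·7 + 3·6 + 6·5 + 10·4 + 15·3 + 21·2 + 28·1 = 210.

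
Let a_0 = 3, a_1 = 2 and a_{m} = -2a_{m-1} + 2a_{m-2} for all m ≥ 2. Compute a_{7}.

-64

The ordinary generating function has denominator 1 + 2q - 2q^2.
Iterating the recurrence: a_0,…,a_{7} = 3, 2, 2, 0, 4, -8, 24, -64.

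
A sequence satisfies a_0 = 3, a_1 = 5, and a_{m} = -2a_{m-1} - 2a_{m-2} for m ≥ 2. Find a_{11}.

The ordinary generating function has denominator 1 + 2t + 2t^2.
Iterating the recurrence: a_0,…,a_{11} = 3, 5, -16, 22, -12, -20, 64, -88, 48, 80, -256, 352.

352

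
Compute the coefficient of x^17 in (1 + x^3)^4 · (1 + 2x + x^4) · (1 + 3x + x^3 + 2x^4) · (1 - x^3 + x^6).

(1 + x^3)^4 has coefficients 1,0,0,4,0,0,6,0,0,4,0,0,1 for degrees 0…12.
(1 + 2x + x^4) has coefficients 1,2,0,0,1,0,0,0,0,0,0,0,0,0,0,0,0,0 for degrees 0…17.
Multiplying by (1 + 3x + x^3 + 2x^4) gives running coefficients 1,5,6,1,5,7,0,1,2,0,0,0,0,0,0,0,0,0 for degrees 0…17.
Finally multiplying by (1 - x^3 + x^6), the product of all factors after the first has coefficients 1,5,6,0,0,1,0,1,1,1,4,5,0,1,2,0,0,0 for degrees 0…17.
[x^17] = 1·0 + 4·2 + 6·5 + 4·1 + 1·1 = 43.

43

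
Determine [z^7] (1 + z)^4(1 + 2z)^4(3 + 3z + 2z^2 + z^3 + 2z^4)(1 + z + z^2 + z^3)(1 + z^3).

(1 + z)^4 has coefficients 1,4,6,4,1 for degrees 0…4.
(1 + 2z)^4 has coefficients 1,8,24,32,16,0,0,0 for degrees 0…7.
Multiplying by (3 + 3z + 2z^2 + z^3 + 2z^4) gives running coefficients 3,27,98,185,202,152,112,80 for degrees 0…7.
Multiplying by (1 + z + z^2 + z^3) gives running coefficients 3,30,128,313,512,637,651,546 for degrees 0…7.
Finally multiplying by (1 + z^3), the product of all factors after the first has coefficients 3,30,128,316,542,765,964,1058 for degrees 0…7.
[z^7] = 1·1058 + 4·964 + 6·765 + 4·542 + 1·316 = 11988.

11988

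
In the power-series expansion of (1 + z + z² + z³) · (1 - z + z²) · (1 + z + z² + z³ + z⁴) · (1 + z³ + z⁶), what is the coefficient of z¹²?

(1 + z + z² + z³) has coefficients 1,1,1,1 for degrees 0…3.
(1 - z + z²) has coefficients 1,-1,1,0,0,0,0,0,0,0,0,0,0 for degrees 0…12.
Multiplying by (1 + z + z² + z³ + z⁴) gives running coefficients 1,0,1,1,1,0,1,0,0,0,0,0,0 for degrees 0…12.
Finally multiplying by (1 + z³ + z⁶), the product of all factors after the first has coefficients 1,0,1,2,1,1,3,1,1,2,1,0,1 for degrees 0…12.
[z¹²] = 1·1 + 1·0 + 1·1 + 1·2 = 4.

4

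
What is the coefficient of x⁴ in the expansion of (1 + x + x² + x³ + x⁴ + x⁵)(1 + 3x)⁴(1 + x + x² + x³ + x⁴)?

512

(1 + x + x² + x³ + x⁴ + x⁵) has coefficients 1,1,1,1,1 for degrees 0…4.
(1 + 3x)⁴ has coefficients 1,12,54,108,81 for degrees 0…4.
Finally multiplying by (1 + x + x² + x³ + x⁴), the product of all factors after the first has coefficients 1,13,67,175,256 for degrees 0…4.
[x⁴] = 1·256 + 1·175 + 1·67 + 1·13 + 1·1 = 512.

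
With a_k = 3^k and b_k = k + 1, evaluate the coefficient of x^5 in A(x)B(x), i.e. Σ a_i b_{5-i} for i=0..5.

The convolution is the x^5 coefficient of A(x)B(x).
Σ = 1·6 + 3·5 + 9·4 + 27·3 + 81·2 + 243·1 = 543.

543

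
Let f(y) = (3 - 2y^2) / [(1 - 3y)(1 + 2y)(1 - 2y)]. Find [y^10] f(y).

293197

Partial fractions give a closed form: a_n = (5)·3^n + (1/2)·(-2)^n + (-5/2)·2^n.
At n = 10: a_10 = 293197.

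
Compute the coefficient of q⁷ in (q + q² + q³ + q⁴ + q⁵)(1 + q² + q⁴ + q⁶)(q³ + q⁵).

(q + q² + q³ + q⁴ + q⁵) has coefficients 0,1,1,1,1,1 for degrees 0…5.
(1 + q² + q⁴ + q⁶) has coefficients 1,0,1,0,1,0,1,0 for degrees 0…7.
Finally multiplying by (q³ + q⁵), the product of all factors after the first has coefficients 0,0,0,1,0,2,0,2 for degrees 0…7.
[q⁷] = 1·0 + 1·2 + 1·0 + 1·1 + 1·0 = 3.

3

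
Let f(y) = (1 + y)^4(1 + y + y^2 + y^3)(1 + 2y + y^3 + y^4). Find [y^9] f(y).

(1 + y)^4 has coefficients 1,4,6,4,1 for degrees 0…4.
(1 + y + y^2 + y^3) has coefficients 1,1,1,1,0,0,0,0,0,0 for degrees 0…9.
Finally multiplying by (1 + 2y + y^3 + y^4), the product of all factors after the first has coefficients 1,3,3,4,4,2,2,1,0,0 for degrees 0…9.
[y^9] = 1·0 + 4·0 + 6·1 + 4·2 + 1·2 = 16.

16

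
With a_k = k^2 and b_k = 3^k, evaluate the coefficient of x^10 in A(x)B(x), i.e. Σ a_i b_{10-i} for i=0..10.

The convolution is the x^10 coefficient of A(x)B(x).
Σ = 0·59049 + 1·19683 + 4·6561 + 9·2187 + 16·729 + 25·243 + 36·81 + 49·27 + 64·9 + 81·3 + 100·1 = 88507.

88507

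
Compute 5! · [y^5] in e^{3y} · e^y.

The EGF product rule gives c_5 = Σ_{k_1+k_2=5} C(5; k_1,k_2) · ∏ g_i(k_i), where e^{3y} gives (3)^k; e^y gives (1)^k.
g_1(k) for k = 0…5: 1, 3, 9, 27, 81, 243.
g_2(k) for k = 0…5: 1, 1, 1, 1, 1, 1.
c_5 = Σ_k C(5,k)·g_1(k)·g_2(5−k) = 1·1·1 + 5·3·1 + 10·9·1 + 10·27·1 + 5·81·1 + 1·243·1 = 1 + 15 + 90 + 270 + 405 + 243 = 1024.

1024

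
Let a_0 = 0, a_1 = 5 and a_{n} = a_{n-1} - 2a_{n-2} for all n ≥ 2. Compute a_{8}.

-15

The ordinary generating function has denominator 1 - q + 2q^2.
Iterating the recurrence: a_0,…,a_{8} = 0, 5, 5, -5, -15, -5, 25, 35, -15.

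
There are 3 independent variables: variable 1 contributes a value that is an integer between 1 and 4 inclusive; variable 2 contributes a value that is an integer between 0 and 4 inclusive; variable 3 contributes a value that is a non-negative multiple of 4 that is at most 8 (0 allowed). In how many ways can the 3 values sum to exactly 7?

5

The generating function for the choices is (t + t^2 + t^3 + t^4)·(1 + t + t^2 + t^3 + t^4)·(1 + t^4 + t^8); the count is [t^7].
(t + t^2 + t^3 + t^4) has coefficients 0,1,1,1,1 for degrees 0…4.
(1 + t + t^2 + t^3 + t^4) has coefficients 1,1,1,1,1,0,0,0 for degrees 0…7.
Finally multiplying by (1 + t^4 + t^8), the product of all factors after the first has coefficients 1,1,1,1,2,1,1,1 for degrees 0…7.
[t^7] = 1·1 + 1·1 + 1·2 + 1·1 = 5.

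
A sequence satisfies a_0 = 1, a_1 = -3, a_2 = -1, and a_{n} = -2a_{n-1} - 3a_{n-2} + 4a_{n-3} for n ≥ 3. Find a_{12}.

-6039

The ordinary generating function has denominator 1 + 2q + 3q^2 - 4q^3.
Iterating the recurrence: a_0,…,a_{12} = 1, -3, -1, 15, -39, 29, 119, -481, 721, 477, -5041, 11535, -6039.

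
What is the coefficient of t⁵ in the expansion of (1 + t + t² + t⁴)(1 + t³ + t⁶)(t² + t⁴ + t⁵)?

(1 + t + t² + t⁴) has coefficients 1,1,1,0,1 for degrees 0…4.
(1 + t³ + t⁶) has coefficients 1,0,0,1,0,0 for degrees 0…5.
Finally multiplying by (t² + t⁴ + t⁵), the product of all factors after the first has coefficients 0,0,1,0,1,2 for degrees 0…5.
[t⁵] = 1·2 + 1·1 + 1·0 + 1·0 = 3.

3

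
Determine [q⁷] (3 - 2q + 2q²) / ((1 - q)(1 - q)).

22

The denominator gives the recurrence a_n = 2a_(n−1) − a_(n−2) for n ≥ 3; the numerator fixes a_0 = 3, a_1 = 4, a_2 = 7.
Iterating: 3, 4, 7, 10, 13, 16, 19, 22, so a_7 = 22.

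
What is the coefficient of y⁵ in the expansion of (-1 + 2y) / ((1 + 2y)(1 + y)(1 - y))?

84

Partial fractions give a closed form: a_n = (-8/3)·(-2)^n + (3/2)·(-1)^n + (1/6)·1^n.
At n = 5: a_5 = 84.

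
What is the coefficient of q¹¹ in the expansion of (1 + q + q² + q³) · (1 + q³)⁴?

(1 + q + q² + q³) has coefficients 1,1,1,1 for degrees 0…3.
(1 + q³)⁴ has coefficients 1,0,0,4,0,0,6,0,0,4,0,0 for degrees 0…11.
[q¹¹] = 1·0 + 1·0 + 1·4 + 1·0 = 4.

4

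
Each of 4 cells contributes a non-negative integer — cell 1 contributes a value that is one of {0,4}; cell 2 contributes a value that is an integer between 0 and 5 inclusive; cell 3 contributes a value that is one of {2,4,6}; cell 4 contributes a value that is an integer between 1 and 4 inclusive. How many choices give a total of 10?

16

The generating function for the choices is (1 + x⁴)·(1 + x + x² + x³ + x⁴ + x⁵)·(x² + x⁴ + x⁶)·(x + x² + x³ + x⁴); the count is [x¹⁰].
(1 + x⁴) has coefficients 1,0,0,0,1 for degrees 0…4.
(1 + x + x² + x³ + x⁴ + x⁵) has coefficients 1,1,1,1,1,1,0,0,0,0,0 for degrees 0…10.
Multiplying by (x² + x⁴ + x⁶) gives running coefficients 0,0,1,1,2,2,3,3,2,2,1 for degrees 0…10.
Finally multiplying by (x + x² + x³ + x⁴), the product of all factors after the first has coefficients 0,0,0,1,2,4,6,8,10,10,10 for degrees 0…10.
[x¹⁰] = 1·10 + 1·6 = 16.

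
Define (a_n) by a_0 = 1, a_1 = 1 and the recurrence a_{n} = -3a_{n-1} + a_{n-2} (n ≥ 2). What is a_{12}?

-325799

The ordinary generating function has denominator 1 + 3x - x^2.
Iterating the recurrence: a_0,…,a_{12} = 1, 1, -2, 7, -23, 76, -251, 829, -2738, 9043, -29867, 98644, -325799.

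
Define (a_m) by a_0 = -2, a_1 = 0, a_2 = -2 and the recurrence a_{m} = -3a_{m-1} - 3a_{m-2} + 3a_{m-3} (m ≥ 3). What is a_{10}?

-1458

The ordinary generating function has denominator 1 + 3t + 3t^2 - 3t^3.
Iterating the recurrence: a_0,…,a_{10} = -2, 0, -2, 0, 6, -24, 54, -72, -18, 432, -1458.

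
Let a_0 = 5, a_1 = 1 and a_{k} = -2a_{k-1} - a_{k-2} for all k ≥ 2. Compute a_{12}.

The ordinary generating function has denominator 1 + 2t + t^2.
Iterating the recurrence: a_0,…,a_{12} = 5, 1, -7, 13, -19, 25, -31, 37, -43, 49, -55, 61, -67.

-67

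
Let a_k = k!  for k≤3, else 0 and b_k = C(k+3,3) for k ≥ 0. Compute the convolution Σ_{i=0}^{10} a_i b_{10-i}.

This is [x^10] in the product of the two ordinary generating functions.
Σ = 1·286 + 1·220 + 2·165 + 6·120 + 0·84 + 0·56 + 0·35 + 0·20 + 0·10 + 0·4 + 0·1 = 1556.

1556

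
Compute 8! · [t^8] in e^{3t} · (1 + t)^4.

The EGF product rule gives c_8 = Σ_{k_1+k_2=8} C(8; k_1,k_2) · ∏ g_i(k_i), where e^{3t} gives (3)^k; (1+t)^4 gives the falling factorial (4)_k.
g_1(k) for k = 0…8: 1, 3, 9, 27, 81, 243, 729, 2187, 6561.
g_2(k) for k = 0…8: 1, 4, 12, 24, 24, 0, 0, 0, 0.
c_8 = Σ_k C(8,k)·g_1(k)·g_2(8−k) = 70·81·24 + 56·243·24 + 28·729·12 + 8·2187·4 + 1·6561·1 = 136080 + 326592 + 244944 + 69984 + 6561 = 784161.

784161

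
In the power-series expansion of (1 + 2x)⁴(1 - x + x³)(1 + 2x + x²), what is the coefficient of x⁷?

(1 + 2x)⁴ has coefficients 1,8,24,32,16 for degrees 0…4.
(1 - x + x³) has coefficients 1,-1,0,1,0,0,0,0 for degrees 0…7.
Finally multiplying by (1 + 2x + x²), the product of all factors after the first has coefficients 1,1,-1,0,2,1,0,0 for degrees 0…7.
[x⁷] = 1·0 + 8·0 + 24·1 + 32·2 + 16·0 = 88.

88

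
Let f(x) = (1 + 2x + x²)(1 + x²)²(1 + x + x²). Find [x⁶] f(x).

(1 + 2x + x²) has coefficients 1,2,1 for degrees 0…2.
(1 + x²)² has coefficients 1,0,2,0,1,0,0 for degrees 0…6.
Finally multiplying by (1 + x + x²), the product of all factors after the first has coefficients 1,1,3,2,3,1,1 for degrees 0…6.
[x⁶] = 1·1 + 2·1 + 1·3 = 6.

6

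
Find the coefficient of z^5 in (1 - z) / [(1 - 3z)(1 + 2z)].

Partial fractions give a closed form: a_n = (2/5)·3^n + (3/5)·(-2)^n.
At n = 5: a_5 = 78.

78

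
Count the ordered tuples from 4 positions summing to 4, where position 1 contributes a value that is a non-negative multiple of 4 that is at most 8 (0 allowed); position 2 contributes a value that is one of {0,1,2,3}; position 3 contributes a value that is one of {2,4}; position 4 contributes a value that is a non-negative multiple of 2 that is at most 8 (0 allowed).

The generating function for the choices is (1 + q^4 + q^8)·(1 + q + q^2 + q^3)·(q^2 + q^4)·(1 + q^2 + q^4 + q^6 + q^8); the count is [q^4].
(1 + q^4 + q^8) has coefficients 1,0,0,0,1 for degrees 0…4.
(1 + q + q^2 + q^3) has coefficients 1,1,1,1,0 for degrees 0…4.
Multiplying by (q^2 + q^4) gives running coefficients 0,0,1,1,2 for degrees 0…4.
Finally multiplying by (1 + q^2 + q^4 + q^6 + q^8), the product of all factors after the first has coefficients 0,0,1,1,3 for degrees 0…4.
[q^4] = 1·3 + 1·0 = 3.

3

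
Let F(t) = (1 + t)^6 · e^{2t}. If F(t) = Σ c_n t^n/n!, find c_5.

The EGF product rule gives c_5 = Σ_{k_1+k_2=5} C(5; k_1,k_2) · ∏ g_i(k_i), where (1+t)^6 gives the falling factorial (6)_k; e^{2t} gives (2)^k.
g_1(k) for k = 0…5: 1, 6, 30, 120, 360, 720.
g_2(k) for k = 0…5: 1, 2, 4, 8, 16, 32.
c_5 = Σ_k C(5,k)·g_1(k)·g_2(5−k) = 1·1·32 + 5·6·16 + 10·30·8 + 10·120·4 + 5·360·2 + 1·720·1 = 32 + 480 + 2400 + 4800 + 3600 + 720 = 12032.

12032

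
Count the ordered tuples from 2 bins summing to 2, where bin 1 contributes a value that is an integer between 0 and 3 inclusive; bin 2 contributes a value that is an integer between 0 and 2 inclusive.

3

The generating function for the choices is (1 + z + z² + z³)·(1 + z + z²); the count is [z²].
(1 + z + z² + z³) has coefficients 1,1,1 for degrees 0…2.
(1 + z + z²) has coefficients 1,1,1 for degrees 0…2.
[z²] = 1·1 + 1·1 + 1·1 = 3.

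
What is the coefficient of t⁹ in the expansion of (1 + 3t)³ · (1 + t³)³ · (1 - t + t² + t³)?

(1 + 3t)³ has coefficients 1,9,27,27 for degrees 0…3.
(1 + t³)³ has coefficients 1,0,0,3,0,0,3,0,0,1 for degrees 0…9.
Finally multiplying by (1 - t + t² + t³), the product of all factors after the first has coefficients 1,-1,1,4,-3,3,6,-3,3,4 for degrees 0…9.
[t⁹] = 1·4 + 9·3 + 27·(-3) + 27·6 = 112.

112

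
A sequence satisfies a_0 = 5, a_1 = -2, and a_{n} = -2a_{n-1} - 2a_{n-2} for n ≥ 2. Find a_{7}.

-64

The ordinary generating function has denominator 1 + 2t + 2t^2.
Iterating the recurrence: a_0,…,a_{7} = 5, -2, -6, 16, -20, 8, 24, -64.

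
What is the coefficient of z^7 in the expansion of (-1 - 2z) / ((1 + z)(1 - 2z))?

-171

Partial fractions give a closed form: a_n = (1/3)·(-1)^n + (-4/3)·2^n.
At n = 7: a_7 = -171.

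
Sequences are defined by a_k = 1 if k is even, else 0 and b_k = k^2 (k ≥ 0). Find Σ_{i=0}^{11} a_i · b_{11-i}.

This is [x^11] in the product of the two ordinary generating functions.
Σ = 1·121 + 0·100 + 1·81 + 0·64 + 1·49 + 0·36 + 1·25 + 0·16 + 1·9 + 0·4 + 1·1 + 0·0 = 286.

286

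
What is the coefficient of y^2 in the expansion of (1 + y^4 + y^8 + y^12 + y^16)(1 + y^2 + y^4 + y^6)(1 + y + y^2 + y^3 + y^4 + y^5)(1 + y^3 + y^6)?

(1 + y^4 + y^8 + y^12 + y^16) has coefficients 1,0,0 for degrees 0…2.
(1 + y^2 + y^4 + y^6) has coefficients 1,0,1 for degrees 0…2.
Multiplying by (1 + y + y^2 + y^3 + y^4 + y^5) gives running coefficients 1,1,2 for degrees 0…2.
Finally multiplying by (1 + y^3 + y^6), the product of all factors after the first has coefficients 1,1,2 for degrees 0…2.
[y^2] = 1·2 = 2.

2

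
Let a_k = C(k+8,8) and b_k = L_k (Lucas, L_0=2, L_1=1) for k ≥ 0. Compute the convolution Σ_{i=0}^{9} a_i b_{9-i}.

112035

This is [x^9] in the product of the two ordinary generating functions.
Σ = 1·76 + 9·47 + 45·29 + 165·18 + 495·11 + 1287·7 + 3003·4 + 6435·3 + 12870·1 + 24310·2 = 112035.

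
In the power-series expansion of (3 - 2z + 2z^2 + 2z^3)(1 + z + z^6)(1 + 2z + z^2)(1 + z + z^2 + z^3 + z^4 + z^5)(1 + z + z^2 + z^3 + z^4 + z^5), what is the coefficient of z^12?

169

(3 - 2z + 2z^2 + 2z^3) has coefficients 3,-2,2,2 for degrees 0…3.
(1 + z + z^6) has coefficients 1,1,0,0,0,0,1,0,0,0,0,0,0 for degrees 0…12.
Multiplying by (1 + 2z + z^2) gives running coefficients 1,3,3,1,0,0,1,2,1,0,0,0,0 for degrees 0…12.
Multiplying by (1 + z + z^2 + z^3 + z^4 + z^5) gives running coefficients 1,4,7,8,8,8,8,7,5,4,4,4,3 for degrees 0…12.
Finally multiplying by (1 + z + z^2 + z^3 + z^4 + z^5), the product of all factors after the first has coefficients 1,5,12,20,28,36,43,46,44,40,36,32,27 for degrees 0…12.
[z^12] = 3·27 − 2·32 + 2·36 + 2·40 = 169.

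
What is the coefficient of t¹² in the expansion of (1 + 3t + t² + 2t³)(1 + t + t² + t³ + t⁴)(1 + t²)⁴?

(1 + 3t + t² + 2t³) has coefficients 1,3,1,2 for degrees 0…3.
(1 + t + t² + t³ + t⁴) has coefficients 1,1,1,1,1,0,0,0,0,0,0,0,0 for degrees 0…12.
Finally multiplying by (1 + t²)⁴, the product of all factors after the first has coefficients 1,1,5,5,11,10,14,10,11,5,5,1,1 for degrees 0…12.
[t¹²] = 1·1 + 3·1 + 1·5 + 2·5 = 19.

19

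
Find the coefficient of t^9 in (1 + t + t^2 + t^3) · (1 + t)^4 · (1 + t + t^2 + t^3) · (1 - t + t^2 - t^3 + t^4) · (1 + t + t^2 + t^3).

(1 + t + t^2 + t^3) has coefficients 1,1,1,1 for degrees 0…3.
(1 + t)^4 has coefficients 1,4,6,4,1,0,0,0,0,0 for degrees 0…9.
Multiplying by (1 + t + t^2 + t^3) gives running coefficients 1,5,11,15,15,11,5,1,0,0 for degrees 0…9.
Multiplying by (1 - t + t^2 - t^3 + t^4) gives running coefficients 1,4,7,8,7,5,5,7,8,7 for degrees 0…9.
Finally multiplying by (1 + t + t^2 + t^3), the product of all factors after the first has coefficients 1,5,12,20,26,27,25,24,25,27 for degrees 0…9.
[t^9] = 1·27 + 1·25 + 1·24 + 1·25 = 101.

101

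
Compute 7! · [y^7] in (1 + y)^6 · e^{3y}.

The EGF product rule gives c_7 = Σ_{k_1+k_2=7} C(7; k_1,k_2) · ∏ g_i(k_i), where (1+y)^6 gives the falling factorial (6)_k; e^{3y} gives (3)^k.
g_1(k) for k = 0…7: 1, 6, 30, 120, 360, 720, 720, 0.
g_2(k) for k = 0…7: 1, 3, 9, 27, 81, 243, 729, 2187.
c_7 = Σ_k C(7,k)·g_1(k)·g_2(7−k) = 1·1·2187 + 7·6·729 + 21·30·243 + 35·120·81 + 35·360·27 + 21·720·9 + 7·720·3 = 2187 + 30618 + 153090 + 340200 + 340200 + 136080 + 15120 = 1017495.

1017495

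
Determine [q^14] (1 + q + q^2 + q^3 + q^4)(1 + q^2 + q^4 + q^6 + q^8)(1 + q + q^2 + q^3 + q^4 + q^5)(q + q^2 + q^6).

35

(1 + q + q^2 + q^3 + q^4) has coefficients 1,1,1,1,1 for degrees 0…4.
(1 + q^2 + q^4 + q^6 + q^8) has coefficients 1,0,1,0,1,0,1,0,1,0,0,0,0,0,0 for degrees 0…14.
Multiplying by (1 + q + q^2 + q^3 + q^4 + q^5) gives running coefficients 1,1,2,2,3,3,3,3,3,3,2,2,1,1,0 for degrees 0…14.
Finally multiplying by (q + q^2 + q^6), the product of all factors after the first has coefficients 0,1,2,3,4,5,7,7,8,8,9,8,7,6,5 for degrees 0…14.
[q^14] = 1·5 + 1·6 + 1·7 + 1·8 + 1·9 = 35.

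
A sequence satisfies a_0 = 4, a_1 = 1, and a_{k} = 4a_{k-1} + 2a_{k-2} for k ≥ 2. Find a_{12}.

34392064

The ordinary generating function has denominator 1 - 4t - 2t^2.
Iterating the recurrence: a_0,…,a_{12} = 4, 1, 12, 50, 224, 996, 4432, 19720, 87744, 390416, 1737152, 7729440, 34392064.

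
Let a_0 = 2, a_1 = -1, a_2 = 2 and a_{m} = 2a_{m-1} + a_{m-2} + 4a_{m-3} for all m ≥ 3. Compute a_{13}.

The ordinary generating function has denominator 1 - 2t - t^2 - 4t^3.
Iterating the recurrence: a_0,…,a_{13} = 2, -1, 2, 11, 20, 59, 182, 503, 1424, 4079, 11594, 32963, 93836, 267011.

267011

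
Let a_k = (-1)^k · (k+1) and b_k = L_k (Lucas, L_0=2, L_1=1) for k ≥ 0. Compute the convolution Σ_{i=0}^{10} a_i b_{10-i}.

The convolution is the t^10 coefficient of A(t)B(t).
Σ = 1·123 − 2·76 + 3·47 − 4·29 + 5·18 − 6·11 + 7·7 − 8·4 + 9·3 − 10·1 + 11·2 = 76.

76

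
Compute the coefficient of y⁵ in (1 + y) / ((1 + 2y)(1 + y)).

-32

Partial fractions give a closed form: a_n = (1)·(-2)^n.
At n = 5: a_5 = -32.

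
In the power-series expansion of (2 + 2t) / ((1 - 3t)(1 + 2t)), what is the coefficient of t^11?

Partial fractions give a closed form: a_n = (8/5)·3^n + (2/5)·(-2)^n.
At n = 11: a_11 = 282616.

282616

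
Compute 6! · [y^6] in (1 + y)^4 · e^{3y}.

37341

The EGF product rule gives c_6 = Σ_{k_1+k_2=6} C(6; k_1,k_2) · ∏ g_i(k_i), where (1+y)^4 gives the falling factorial (4)_k; e^{3y} gives (3)^k.
g_1(k) for k = 0…6: 1, 4, 12, 24, 24, 0, 0.
g_2(k) for k = 0…6: 1, 3, 9, 27, 81, 243, 729.
c_6 = Σ_k C(6,k)·g_1(k)·g_2(6−k) = 1·1·729 + 6·4·243 + 15·12·81 + 20·24·27 + 15·24·9 = 729 + 5832 + 14580 + 12960 + 3240 = 37341.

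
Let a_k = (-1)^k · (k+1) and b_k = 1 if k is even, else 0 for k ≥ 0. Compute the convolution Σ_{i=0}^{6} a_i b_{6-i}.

This is [x^6] in the product of the two ordinary generating functions.
Σ = 1·1 − 2·0 + 3·1 − 4·0 + 5·1 − 6·0 + 7·1 = 16.

16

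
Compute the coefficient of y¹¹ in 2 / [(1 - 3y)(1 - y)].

Partial fractions give a closed form: a_n = (3)·3^n + (-1)·1^n.
At n = 11: a_11 = 531440.

531440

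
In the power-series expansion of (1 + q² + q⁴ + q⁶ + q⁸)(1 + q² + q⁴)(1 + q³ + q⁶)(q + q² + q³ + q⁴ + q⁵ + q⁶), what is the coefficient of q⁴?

(1 + q² + q⁴ + q⁶ + q⁸) has coefficients 1,0,1,0,1 for degrees 0…4.
(1 + q² + q⁴) has coefficients 1,0,1,0,1 for degrees 0…4.
Multiplying by (1 + q³ + q⁶) gives running coefficients 1,0,1,1,1 for degrees 0…4.
Finally multiplying by (q + q² + q³ + q⁴ + q⁵ + q⁶), the product of all factors after the first has coefficients 0,1,1,2,3 for degrees 0…4.
[q⁴] = 1·3 + 1·1 + 1·0 = 4.

4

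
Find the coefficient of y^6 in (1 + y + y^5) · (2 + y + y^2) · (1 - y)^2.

-3

(1 + y + y^5) has coefficients 1,1,0,0,0,1 for degrees 0…5.
(2 + y + y^2) has coefficients 2,1,1,0,0,0,0 for degrees 0…6.
Finally multiplying by (1 - y)^2, the product of all factors after the first has coefficients 2,-3,1,-1,1,0,0 for degrees 0…6.
[y^6] = 1·0 + 1·0 + 1·(-3) = -3.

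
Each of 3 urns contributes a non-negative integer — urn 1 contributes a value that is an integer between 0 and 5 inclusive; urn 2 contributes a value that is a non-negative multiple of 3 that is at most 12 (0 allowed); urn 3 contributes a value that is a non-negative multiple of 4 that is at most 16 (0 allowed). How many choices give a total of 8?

5

The generating function for the choices is (1 + z + z² + z³ + z⁴ + z⁵)·(1 + z³ + z⁶ + z⁹ + z¹²)·(1 + z⁴ + z⁸ + z¹² + z¹⁶); the count is [z⁸].
(1 + z + z² + z³ + z⁴ + z⁵) has coefficients 1,1,1,1,1,1 for degrees 0…5.
(1 + z³ + z⁶ + z⁹ + z¹²) has coefficients 1,0,0,1,0,0,1,0,0 for degrees 0…8.
Finally multiplying by (1 + z⁴ + z⁸ + z¹² + z¹⁶), the product of all factors after the first has coefficients 1,0,0,1,1,0,1,1,1 for degrees 0…8.
[z⁸] = 1·1 + 1·1 + 1·1 + 1·0 + 1·1 + 1·1 = 5.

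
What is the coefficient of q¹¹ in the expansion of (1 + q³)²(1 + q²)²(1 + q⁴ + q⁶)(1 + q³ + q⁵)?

15

(1 + q³)² has coefficients 1,0,0,2,0,0,1 for degrees 0…6.
(1 + q²)² has coefficients 1,0,2,0,1,0,0,0,0,0,0,0 for degrees 0…11.
Multiplying by (1 + q⁴ + q⁶) gives running coefficients 1,0,2,0,2,0,3,0,3,0,1,0 for degrees 0…11.
Finally multiplying by (1 + q³ + q⁵), the product of all factors after the first has coefficients 1,0,2,1,2,3,3,4,3,5,1,6 for degrees 0…11.
[q¹¹] = 1·6 + 2·3 + 1·3 = 15.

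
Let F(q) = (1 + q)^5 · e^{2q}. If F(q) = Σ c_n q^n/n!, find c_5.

The EGF product rule gives c_5 = Σ_{k_1+k_2=5} C(5; k_1,k_2) · ∏ g_i(k_i), where (1+q)^5 gives the falling factorial (5)_k; e^{2q} gives (2)^k.
g_1(k) for k = 0…5: 1, 5, 20, 60, 120, 120.
g_2(k) for k = 0…5: 1, 2, 4, 8, 16, 32.
c_5 = Σ_k C(5,k)·g_1(k)·g_2(5−k) = 1·1·32 + 5·5·16 + 10·20·8 + 10·60·4 + 5·120·2 + 1·120·1 = 32 + 400 + 1600 + 2400 + 1200 + 120 = 5752.

5752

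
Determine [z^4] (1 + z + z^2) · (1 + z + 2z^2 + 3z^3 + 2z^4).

(1 + z + z^2) has coefficients 1,1,1 for degrees 0…2.
(1 + z + 2z^2 + 3z^3 + 2z^4) has coefficients 1,1,2,3,2 for degrees 0…4.
[z^4] = 1·2 + 1·3 + 1·2 = 7.

7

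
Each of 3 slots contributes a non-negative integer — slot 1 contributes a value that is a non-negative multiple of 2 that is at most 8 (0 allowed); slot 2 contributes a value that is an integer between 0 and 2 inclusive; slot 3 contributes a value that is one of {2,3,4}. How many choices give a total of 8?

The generating function for the choices is (1 + t² + t⁴ + t⁶ + t⁸)·(1 + t + t²)·(t² + t³ + t⁴); the count is [t⁸].
(1 + t² + t⁴ + t⁶ + t⁸) has coefficients 1,0,1,0,1,0,1,0,1 for degrees 0…8.
(1 + t + t²) has coefficients 1,1,1,0,0,0,0,0,0 for degrees 0…8.
Finally multiplying by (t² + t³ + t⁴), the product of all factors after the first has coefficients 0,0,1,2,3,2,1,0,0 for degrees 0…8.
[t⁸] = 1·0 + 1·1 + 1·3 + 1·1 + 1·0 = 5.

5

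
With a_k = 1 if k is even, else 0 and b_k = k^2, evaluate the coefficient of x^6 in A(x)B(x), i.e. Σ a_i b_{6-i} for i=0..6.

The convolution is the x^6 coefficient of A(x)B(x).
Σ = 1·36 + 0·25 + 1·16 + 0·9 + 1·4 + 0·1 + 1·0 = 56.

56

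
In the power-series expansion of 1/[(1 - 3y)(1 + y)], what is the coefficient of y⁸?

Partial fractions give a closed form: a_n = (3/4)·3^n + (1/4)·(-1)^n.
At n = 8: a_8 = 4921.

4921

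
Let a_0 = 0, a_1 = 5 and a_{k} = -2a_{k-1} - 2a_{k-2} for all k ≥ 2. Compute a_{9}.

80

The ordinary generating function has denominator 1 + 2x + 2x^2.
Iterating the recurrence: a_0,…,a_{9} = 0, 5, -10, 10, 0, -20, 40, -40, 0, 80.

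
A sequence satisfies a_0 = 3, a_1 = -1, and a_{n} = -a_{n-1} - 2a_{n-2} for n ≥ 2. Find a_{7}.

The ordinary generating function has denominator 1 + x + 2x^2.
Iterating the recurrence: a_0,…,a_{7} = 3, -1, -5, 7, 3, -17, 11, 23.

23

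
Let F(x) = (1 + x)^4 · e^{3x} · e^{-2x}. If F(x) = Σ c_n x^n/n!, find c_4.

The EGF product rule gives c_4 = Σ_{k_1+k_2+k_3=4} C(4; k_1,k_2,k_3) · ∏ g_i(k_i), where (1+x)^4 gives the falling factorial (4)_k; e^{3x} gives (3)^k; e^{-2x} gives (-2)^k.
g_1(k) for k = 0…4: 1, 4, 12, 24, 24.
g_2(k) for k = 0…4: 1, 3, 9, 27, 81.
g_3(k) for k = 0…4: 1, -2, 4, -8, 16.
First combine the last two factors: h(k) = Σ_j C(k,j)·g_2(j)·g_3(k−j) for k = 0…4: 1, 1, 1, 1, 1.
c_4 = Σ_k C(4,k)·g_1(k)·h(4−k) = 1·1·1 + 4·4·1 + 6·12·1 + 4·24·1 + 1·24·1 = 1 + 16 + 72 + 96 + 24 = 209.

209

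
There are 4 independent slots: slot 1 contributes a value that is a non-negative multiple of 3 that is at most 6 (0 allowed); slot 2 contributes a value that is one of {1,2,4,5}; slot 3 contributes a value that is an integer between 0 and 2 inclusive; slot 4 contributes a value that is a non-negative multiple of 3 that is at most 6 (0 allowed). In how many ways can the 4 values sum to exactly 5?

6

The generating function for the choices is (1 + q^3 + q^6)·(q + q^2 + q^4 + q^5)·(1 + q + q^2)·(1 + q^3 + q^6); the count is [q^5].
(1 + q^3 + q^6) has coefficients 1,0,0,1,0,0 for degrees 0…5.
(q + q^2 + q^4 + q^5) has coefficients 0,1,1,0,1,1 for degrees 0…5.
Multiplying by (1 + q + q^2) gives running coefficients 0,1,2,2,2,2 for degrees 0…5.
Finally multiplying by (1 + q^3 + q^6), the product of all factors after the first has coefficients 0,1,2,2,3,4 for degrees 0…5.
[q^5] = 1·4 + 1·2 = 6.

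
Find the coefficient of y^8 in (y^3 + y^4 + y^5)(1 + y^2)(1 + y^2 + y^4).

2

(y^3 + y^4 + y^5) has coefficients 0,0,0,1,1,1 for degrees 0…5.
(1 + y^2) has coefficients 1,0,1,0,0,0,0,0,0 for degrees 0…8.
Finally multiplying by (1 + y^2 + y^4), the product of all factors after the first has coefficients 1,0,2,0,2,0,1,0,0 for degrees 0…8.
[y^8] = 1·0 + 1·2 + 1·0 = 2.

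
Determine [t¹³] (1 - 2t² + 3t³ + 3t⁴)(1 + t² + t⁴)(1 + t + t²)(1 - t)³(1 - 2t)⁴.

(1 - 2t² + 3t³ + 3t⁴) has coefficients 1,0,-2,3,3 for degrees 0…4.
(1 + t² + t⁴) has coefficients 1,0,1,0,1,0,0,0,0,0,0,0,0,0 for degrees 0…13.
Multiplying by (1 + t + t²) gives running coefficients 1,1,2,1,2,1,1,0,0,0,0,0,0,0 for degrees 0…13.
Multiplying by (1 - t)³ gives running coefficients 1,-2,2,-3,4,-4,3,-2,2,-1,0,0,0,0 for degrees 0…13.
Finally multiplying by (1 - 2t)⁴, the product of all factors after the first has coefficients 1,-10,42,-99,156,-204,259,-298,282,-225,168,-120,64,-16 for degrees 0…13.
[t¹³] = 1·(-16) − 2·(-120) + 3·168 + 3·(-225) = 53.

53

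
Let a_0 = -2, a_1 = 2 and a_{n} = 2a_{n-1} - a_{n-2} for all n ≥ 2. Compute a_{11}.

42

The ordinary generating function has denominator 1 - 2q + q^2.
Iterating the recurrence: a_0,…,a_{11} = -2, 2, 6, 10, 14, 18, 22, 26, 30, 34, 38, 42.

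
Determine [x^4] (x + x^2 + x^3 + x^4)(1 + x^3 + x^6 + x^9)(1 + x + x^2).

(x + x^2 + x^3 + x^4) has coefficients 0,1,1,1,1 for degrees 0…4.
(1 + x^3 + x^6 + x^9) has coefficients 1,0,0,1,0 for degrees 0…4.
Finally multiplying by (1 + x + x^2), the product of all factors after the first has coefficients 1,1,1,1,1 for degrees 0…4.
[x^4] = 1·1 + 1·1 + 1·1 + 1·1 = 4.

4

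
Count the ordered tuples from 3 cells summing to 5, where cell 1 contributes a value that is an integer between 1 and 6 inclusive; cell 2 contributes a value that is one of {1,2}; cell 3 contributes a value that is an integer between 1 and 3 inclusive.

5

The generating function for the choices is (x + x² + x³ + x⁴ + x⁵ + x⁶)·(x + x²)·(x + x² + x³); the count is [x⁵].
(x + x² + x³ + x⁴ + x⁵ + x⁶) has coefficients 0,1,1,1,1,1 for degrees 0…5.
(x + x²) has coefficients 0,1,1,0,0,0 for degrees 0…5.
Finally multiplying by (x + x² + x³), the product of all factors after the first has coefficients 0,0,1,2,2,1 for degrees 0…5.
[x⁵] = 1·2 + 1·2 + 1·1 + 1·0 + 1·0 = 5.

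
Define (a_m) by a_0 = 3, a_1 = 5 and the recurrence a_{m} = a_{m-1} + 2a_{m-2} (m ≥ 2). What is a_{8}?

683

The ordinary generating function has denominator 1 - x - 2x^2.
Iterating the recurrence: a_0,…,a_{8} = 3, 5, 11, 21, 43, 85, 171, 341, 683.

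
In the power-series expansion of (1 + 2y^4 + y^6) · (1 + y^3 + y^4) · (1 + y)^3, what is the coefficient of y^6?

(1 + 2y^4 + y^6) has coefficients 1,0,0,0,2,0,1 for degrees 0…6.
(1 + y^3 + y^4) has coefficients 1,0,0,1,1,0,0 for degrees 0…6.
Finally multiplying by (1 + y)^3, the product of all factors after the first has coefficients 1,3,3,2,4,6,4 for degrees 0…6.
[y^6] = 1·4 + 2·3 + 1·1 = 11.

11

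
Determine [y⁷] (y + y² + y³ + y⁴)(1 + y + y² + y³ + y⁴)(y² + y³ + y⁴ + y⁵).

13

(y + y² + y³ + y⁴) has coefficients 0,1,1,1,1 for degrees 0…4.
(1 + y + y² + y³ + y⁴) has coefficients 1,1,1,1,1,0,0,0 for degrees 0…7.
Finally multiplying by (y² + y³ + y⁴ + y⁵), the product of all factors after the first has coefficients 0,0,1,2,3,4,4,3 for degrees 0…7.
[y⁷] = 1·4 + 1·4 + 1·3 + 1·2 = 13.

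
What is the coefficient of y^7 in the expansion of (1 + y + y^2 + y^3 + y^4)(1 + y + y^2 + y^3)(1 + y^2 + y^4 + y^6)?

10

(1 + y + y^2 + y^3 + y^4) has coefficients 1,1,1,1,1 for degrees 0…4.
(1 + y + y^2 + y^3) has coefficients 1,1,1,1,0,0,0,0 for degrees 0…7.
Finally multiplying by (1 + y^2 + y^4 + y^6), the product of all factors after the first has coefficients 1,1,2,2,2,2,2,2 for degrees 0…7.
[y^7] = 1·2 + 1·2 + 1·2 + 1·2 + 1·2 = 10.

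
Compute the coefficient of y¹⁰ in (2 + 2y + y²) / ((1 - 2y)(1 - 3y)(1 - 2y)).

1386113

The denominator gives the recurrence a_n = 7a_(n−1) − 16a_(n−2) + 12a_(n−3) for n ≥ 3; the numerator fixes a_0 = 2, a_1 = 16, a_2 = 81.
Iterating: 2, 16, 81, 335, 1241, 4299, 14257, 45907, 144825, 450347, 1386113, so a_10 = 1386113.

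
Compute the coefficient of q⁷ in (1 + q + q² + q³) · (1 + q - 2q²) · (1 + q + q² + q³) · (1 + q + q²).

-9

(1 + q + q² + q³) has coefficients 1,1,1,1 for degrees 0…3.
(1 + q - 2q²) has coefficients 1,1,-2,0,0,0,0,0 for degrees 0…7.
Multiplying by (1 + q + q² + q³) gives running coefficients 1,2,0,0,-1,-2,0,0 for degrees 0…7.
Finally multiplying by (1 + q + q²), the product of all factors after the first has coefficients 1,3,3,2,-1,-3,-3,-2 for degrees 0…7.
[q⁷] = 1·(-2) + 1·(-3) + 1·(-3) + 1·(-1) = -9.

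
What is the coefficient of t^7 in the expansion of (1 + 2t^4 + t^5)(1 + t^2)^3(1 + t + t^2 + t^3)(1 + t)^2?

(1 + 2t^4 + t^5) has coefficients 1,0,0,0,2,1 for degrees 0…5.
(1 + t^2)^3 has coefficients 1,0,3,0,3,0,1,0 for degrees 0…7.
Multiplying by (1 + t + t^2 + t^3) gives running coefficients 1,1,4,4,6,6,4,4 for degrees 0…7.
Finally multiplying by (1 + t)^2, the product of all factors after the first has coefficients 1,3,7,13,18,22,22,18 for degrees 0…7.
[t^7] = 1·18 + 2·13 + 1·7 = 51.

51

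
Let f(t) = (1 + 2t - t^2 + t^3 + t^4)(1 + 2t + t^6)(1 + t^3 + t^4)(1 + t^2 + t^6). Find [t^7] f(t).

(1 + 2t - t^2 + t^3 + t^4) has coefficients 1,2,-1,1,1 for degrees 0…4.
(1 + 2t + t^6) has coefficients 1,2,0,0,0,0,1,0 for degrees 0…7.
Multiplying by (1 + t^3 + t^4) gives running coefficients 1,2,0,1,3,2,1,0 for degrees 0…7.
Finally multiplying by (1 + t^2 + t^6), the product of all factors after the first has coefficients 1,2,1,3,3,3,5,4 for degrees 0…7.
[t^7] = 1·4 + 2·5 − 1·3 + 1·3 + 1·3 = 17.

17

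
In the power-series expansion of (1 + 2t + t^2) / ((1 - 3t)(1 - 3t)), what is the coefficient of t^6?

8424

The denominator gives the recurrence a_n = 6a_(n−1) − 9a_(n−2) for n ≥ 3; the numerator fixes a_0 = 1, a_1 = 8, a_2 = 40.
Iterating: 1, 8, 40, 168, 648, 2376, 8424, so a_6 = 8424.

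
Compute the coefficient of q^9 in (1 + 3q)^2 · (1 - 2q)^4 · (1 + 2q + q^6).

40

(1 + 3q)^2 has coefficients 1,6,9 for degrees 0…2.
(1 - 2q)^4 has coefficients 1,-8,24,-32,16,0,0,0,0,0 for degrees 0…9.
Finally multiplying by (1 + 2q + q^6), the product of all factors after the first has coefficients 1,-6,8,16,-48,32,1,-8,24,-32 for degrees 0…9.
[q^9] = 1·(-32) + 6·24 + 9·(-8) = 40.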